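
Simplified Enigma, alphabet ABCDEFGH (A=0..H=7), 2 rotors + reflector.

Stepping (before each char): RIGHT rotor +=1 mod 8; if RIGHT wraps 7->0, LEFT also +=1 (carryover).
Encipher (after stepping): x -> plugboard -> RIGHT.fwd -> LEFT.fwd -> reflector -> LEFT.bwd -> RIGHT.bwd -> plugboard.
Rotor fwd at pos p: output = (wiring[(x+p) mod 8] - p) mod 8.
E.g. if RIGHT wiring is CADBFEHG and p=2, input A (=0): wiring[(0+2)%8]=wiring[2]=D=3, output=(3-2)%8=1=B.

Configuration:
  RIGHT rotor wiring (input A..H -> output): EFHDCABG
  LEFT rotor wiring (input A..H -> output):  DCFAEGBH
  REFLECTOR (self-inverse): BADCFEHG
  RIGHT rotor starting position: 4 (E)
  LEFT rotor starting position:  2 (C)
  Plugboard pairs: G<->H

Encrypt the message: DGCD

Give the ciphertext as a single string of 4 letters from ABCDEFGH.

Answer: HBAG

Derivation:
Char 1 ('D'): step: R->5, L=2; D->plug->D->R->H->L->A->refl->B->L'->G->R'->G->plug->H
Char 2 ('G'): step: R->6, L=2; G->plug->H->R->C->L->C->refl->D->L'->A->R'->B->plug->B
Char 3 ('C'): step: R->7, L=2; C->plug->C->R->G->L->B->refl->A->L'->H->R'->A->plug->A
Char 4 ('D'): step: R->0, L->3 (L advanced); D->plug->D->R->D->L->G->refl->H->L'->G->R'->H->plug->G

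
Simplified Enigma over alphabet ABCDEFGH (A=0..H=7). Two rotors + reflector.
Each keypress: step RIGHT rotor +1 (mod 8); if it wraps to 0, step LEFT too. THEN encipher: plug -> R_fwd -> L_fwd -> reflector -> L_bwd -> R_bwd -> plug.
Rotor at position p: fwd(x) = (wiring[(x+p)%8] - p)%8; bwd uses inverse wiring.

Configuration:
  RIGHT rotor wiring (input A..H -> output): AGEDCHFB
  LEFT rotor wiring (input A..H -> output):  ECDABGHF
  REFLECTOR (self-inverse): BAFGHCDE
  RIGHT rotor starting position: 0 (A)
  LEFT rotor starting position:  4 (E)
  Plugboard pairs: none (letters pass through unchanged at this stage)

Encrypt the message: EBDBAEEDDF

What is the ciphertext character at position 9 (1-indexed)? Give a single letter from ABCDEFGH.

Char 1 ('E'): step: R->1, L=4; E->plug->E->R->G->L->H->refl->E->L'->H->R'->H->plug->H
Char 2 ('B'): step: R->2, L=4; B->plug->B->R->B->L->C->refl->F->L'->A->R'->C->plug->C
Char 3 ('D'): step: R->3, L=4; D->plug->D->R->C->L->D->refl->G->L'->F->R'->F->plug->F
Char 4 ('B'): step: R->4, L=4; B->plug->B->R->D->L->B->refl->A->L'->E->R'->E->plug->E
Char 5 ('A'): step: R->5, L=4; A->plug->A->R->C->L->D->refl->G->L'->F->R'->H->plug->H
Char 6 ('E'): step: R->6, L=4; E->plug->E->R->G->L->H->refl->E->L'->H->R'->A->plug->A
Char 7 ('E'): step: R->7, L=4; E->plug->E->R->E->L->A->refl->B->L'->D->R'->F->plug->F
Char 8 ('D'): step: R->0, L->5 (L advanced); D->plug->D->R->D->L->H->refl->E->L'->H->R'->F->plug->F
Char 9 ('D'): step: R->1, L=5; D->plug->D->R->B->L->C->refl->F->L'->E->R'->F->plug->F

F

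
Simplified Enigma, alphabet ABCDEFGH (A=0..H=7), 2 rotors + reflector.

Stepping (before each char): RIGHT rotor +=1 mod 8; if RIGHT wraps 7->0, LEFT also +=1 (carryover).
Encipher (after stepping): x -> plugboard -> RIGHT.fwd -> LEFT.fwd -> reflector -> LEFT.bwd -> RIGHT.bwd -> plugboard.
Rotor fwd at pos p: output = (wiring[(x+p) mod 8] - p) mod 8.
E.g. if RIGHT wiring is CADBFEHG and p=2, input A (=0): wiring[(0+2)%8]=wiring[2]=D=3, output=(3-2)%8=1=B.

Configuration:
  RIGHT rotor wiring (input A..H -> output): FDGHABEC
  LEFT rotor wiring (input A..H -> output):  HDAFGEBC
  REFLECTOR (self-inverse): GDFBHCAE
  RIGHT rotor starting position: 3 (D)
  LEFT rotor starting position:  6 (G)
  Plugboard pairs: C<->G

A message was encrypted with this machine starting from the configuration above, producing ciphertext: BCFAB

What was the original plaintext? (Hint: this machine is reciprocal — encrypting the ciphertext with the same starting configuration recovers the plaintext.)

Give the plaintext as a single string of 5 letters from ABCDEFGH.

Answer: EDDGE

Derivation:
Char 1 ('B'): step: R->4, L=6; B->plug->B->R->F->L->H->refl->E->L'->B->R'->E->plug->E
Char 2 ('C'): step: R->5, L=6; C->plug->G->R->C->L->B->refl->D->L'->A->R'->D->plug->D
Char 3 ('F'): step: R->6, L=6; F->plug->F->R->B->L->E->refl->H->L'->F->R'->D->plug->D
Char 4 ('A'): step: R->7, L=6; A->plug->A->R->D->L->F->refl->C->L'->E->R'->C->plug->G
Char 5 ('B'): step: R->0, L->7 (L advanced); B->plug->B->R->D->L->B->refl->D->L'->A->R'->E->plug->E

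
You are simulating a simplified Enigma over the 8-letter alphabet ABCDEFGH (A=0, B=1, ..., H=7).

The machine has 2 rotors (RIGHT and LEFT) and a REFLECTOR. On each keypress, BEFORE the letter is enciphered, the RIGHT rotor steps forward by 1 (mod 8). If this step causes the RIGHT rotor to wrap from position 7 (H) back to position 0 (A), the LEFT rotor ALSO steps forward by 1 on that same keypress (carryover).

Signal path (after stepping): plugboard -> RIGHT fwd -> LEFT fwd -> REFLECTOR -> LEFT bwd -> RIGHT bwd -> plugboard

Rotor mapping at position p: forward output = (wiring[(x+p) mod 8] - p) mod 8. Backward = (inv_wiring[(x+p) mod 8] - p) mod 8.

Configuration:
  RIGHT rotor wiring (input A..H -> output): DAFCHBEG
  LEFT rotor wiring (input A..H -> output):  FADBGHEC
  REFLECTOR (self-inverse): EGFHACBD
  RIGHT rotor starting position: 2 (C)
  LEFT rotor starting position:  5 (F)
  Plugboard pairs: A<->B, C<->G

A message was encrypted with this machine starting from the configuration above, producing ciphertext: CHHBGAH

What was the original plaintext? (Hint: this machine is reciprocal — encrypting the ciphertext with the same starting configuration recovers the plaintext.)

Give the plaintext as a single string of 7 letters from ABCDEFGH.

Char 1 ('C'): step: R->3, L=5; C->plug->G->R->F->L->G->refl->B->L'->H->R'->A->plug->B
Char 2 ('H'): step: R->4, L=5; H->plug->H->R->G->L->E->refl->A->L'->D->R'->A->plug->B
Char 3 ('H'): step: R->5, L=5; H->plug->H->R->C->L->F->refl->C->L'->A->R'->F->plug->F
Char 4 ('B'): step: R->6, L=5; B->plug->A->R->G->L->E->refl->A->L'->D->R'->H->plug->H
Char 5 ('G'): step: R->7, L=5; G->plug->C->R->B->L->H->refl->D->L'->E->R'->B->plug->A
Char 6 ('A'): step: R->0, L->6 (L advanced); A->plug->B->R->A->L->G->refl->B->L'->H->R'->E->plug->E
Char 7 ('H'): step: R->1, L=6; H->plug->H->R->C->L->H->refl->D->L'->F->R'->G->plug->C

Answer: BBFHAEC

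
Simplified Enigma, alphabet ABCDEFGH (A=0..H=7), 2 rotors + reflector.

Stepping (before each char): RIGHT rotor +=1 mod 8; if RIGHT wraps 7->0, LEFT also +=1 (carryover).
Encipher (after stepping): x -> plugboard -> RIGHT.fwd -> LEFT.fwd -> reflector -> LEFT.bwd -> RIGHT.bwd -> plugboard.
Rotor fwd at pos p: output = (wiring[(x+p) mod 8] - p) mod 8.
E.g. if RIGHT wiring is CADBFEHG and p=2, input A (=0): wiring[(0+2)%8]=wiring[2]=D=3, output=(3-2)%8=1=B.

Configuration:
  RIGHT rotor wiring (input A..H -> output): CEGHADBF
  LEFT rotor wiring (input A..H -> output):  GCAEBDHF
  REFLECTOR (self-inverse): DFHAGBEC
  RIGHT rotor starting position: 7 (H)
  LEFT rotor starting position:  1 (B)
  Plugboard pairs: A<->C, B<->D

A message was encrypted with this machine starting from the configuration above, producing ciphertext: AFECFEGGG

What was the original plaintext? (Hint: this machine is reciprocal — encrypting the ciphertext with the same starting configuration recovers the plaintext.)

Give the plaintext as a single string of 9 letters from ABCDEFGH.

Answer: EADHEBFDF

Derivation:
Char 1 ('A'): step: R->0, L->2 (L advanced); A->plug->C->R->G->L->E->refl->G->L'->A->R'->E->plug->E
Char 2 ('F'): step: R->1, L=2; F->plug->F->R->A->L->G->refl->E->L'->G->R'->C->plug->A
Char 3 ('E'): step: R->2, L=2; E->plug->E->R->H->L->A->refl->D->L'->F->R'->B->plug->D
Char 4 ('C'): step: R->3, L=2; C->plug->A->R->E->L->F->refl->B->L'->D->R'->H->plug->H
Char 5 ('F'): step: R->4, L=2; F->plug->F->R->A->L->G->refl->E->L'->G->R'->E->plug->E
Char 6 ('E'): step: R->5, L=2; E->plug->E->R->H->L->A->refl->D->L'->F->R'->D->plug->B
Char 7 ('G'): step: R->6, L=2; G->plug->G->R->C->L->H->refl->C->L'->B->R'->F->plug->F
Char 8 ('G'): step: R->7, L=2; G->plug->G->R->E->L->F->refl->B->L'->D->R'->B->plug->D
Char 9 ('G'): step: R->0, L->3 (L advanced); G->plug->G->R->B->L->G->refl->E->L'->D->R'->F->plug->F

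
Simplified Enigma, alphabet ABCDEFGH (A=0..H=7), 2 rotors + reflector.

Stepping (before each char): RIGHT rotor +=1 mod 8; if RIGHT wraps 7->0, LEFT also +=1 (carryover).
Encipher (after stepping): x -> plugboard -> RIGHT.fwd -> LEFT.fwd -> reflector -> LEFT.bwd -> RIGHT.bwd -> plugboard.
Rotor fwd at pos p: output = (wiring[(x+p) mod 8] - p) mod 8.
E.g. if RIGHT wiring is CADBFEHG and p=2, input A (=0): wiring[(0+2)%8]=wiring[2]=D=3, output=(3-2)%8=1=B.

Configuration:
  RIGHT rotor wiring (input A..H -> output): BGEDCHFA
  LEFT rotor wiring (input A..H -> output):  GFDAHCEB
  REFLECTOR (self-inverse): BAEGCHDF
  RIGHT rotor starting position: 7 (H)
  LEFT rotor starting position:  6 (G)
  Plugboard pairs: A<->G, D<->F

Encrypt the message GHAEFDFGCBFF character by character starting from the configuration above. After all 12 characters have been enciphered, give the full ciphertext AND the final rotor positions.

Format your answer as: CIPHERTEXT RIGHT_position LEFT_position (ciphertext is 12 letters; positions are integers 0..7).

Answer: DBBCEECCGADG 3 0

Derivation:
Char 1 ('G'): step: R->0, L->7 (L advanced); G->plug->A->R->B->L->H->refl->F->L'->H->R'->F->plug->D
Char 2 ('H'): step: R->1, L=7; H->plug->H->R->A->L->C->refl->E->L'->D->R'->B->plug->B
Char 3 ('A'): step: R->2, L=7; A->plug->G->R->H->L->F->refl->H->L'->B->R'->B->plug->B
Char 4 ('E'): step: R->3, L=7; E->plug->E->R->F->L->A->refl->B->L'->E->R'->C->plug->C
Char 5 ('F'): step: R->4, L=7; F->plug->D->R->E->L->B->refl->A->L'->F->R'->E->plug->E
Char 6 ('D'): step: R->5, L=7; D->plug->F->R->H->L->F->refl->H->L'->B->R'->E->plug->E
Char 7 ('F'): step: R->6, L=7; F->plug->D->R->A->L->C->refl->E->L'->D->R'->C->plug->C
Char 8 ('G'): step: R->7, L=7; G->plug->A->R->B->L->H->refl->F->L'->H->R'->C->plug->C
Char 9 ('C'): step: R->0, L->0 (L advanced); C->plug->C->R->E->L->H->refl->F->L'->B->R'->A->plug->G
Char 10 ('B'): step: R->1, L=0; B->plug->B->R->D->L->A->refl->B->L'->H->R'->G->plug->A
Char 11 ('F'): step: R->2, L=0; F->plug->D->R->F->L->C->refl->E->L'->G->R'->F->plug->D
Char 12 ('F'): step: R->3, L=0; F->plug->D->R->C->L->D->refl->G->L'->A->R'->A->plug->G
Final: ciphertext=DBBCEECCGADG, RIGHT=3, LEFT=0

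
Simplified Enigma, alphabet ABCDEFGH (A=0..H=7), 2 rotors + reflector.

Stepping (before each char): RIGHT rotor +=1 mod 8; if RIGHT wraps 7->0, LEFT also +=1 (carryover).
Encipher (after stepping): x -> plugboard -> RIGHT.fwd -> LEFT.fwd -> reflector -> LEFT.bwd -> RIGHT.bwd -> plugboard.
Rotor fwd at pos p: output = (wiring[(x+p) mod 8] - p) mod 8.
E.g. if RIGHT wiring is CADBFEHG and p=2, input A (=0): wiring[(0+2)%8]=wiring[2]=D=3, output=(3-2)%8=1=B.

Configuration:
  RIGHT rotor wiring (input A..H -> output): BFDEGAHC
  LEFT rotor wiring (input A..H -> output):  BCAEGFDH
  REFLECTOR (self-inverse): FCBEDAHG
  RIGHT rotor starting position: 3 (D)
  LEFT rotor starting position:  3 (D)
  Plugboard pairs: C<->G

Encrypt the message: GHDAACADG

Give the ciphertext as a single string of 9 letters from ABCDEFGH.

Char 1 ('G'): step: R->4, L=3; G->plug->C->R->D->L->A->refl->F->L'->H->R'->G->plug->C
Char 2 ('H'): step: R->5, L=3; H->plug->H->R->B->L->D->refl->E->L'->E->R'->D->plug->D
Char 3 ('D'): step: R->6, L=3; D->plug->D->R->H->L->F->refl->A->L'->D->R'->C->plug->G
Char 4 ('A'): step: R->7, L=3; A->plug->A->R->D->L->A->refl->F->L'->H->R'->F->plug->F
Char 5 ('A'): step: R->0, L->4 (L advanced); A->plug->A->R->B->L->B->refl->C->L'->A->R'->F->plug->F
Char 6 ('C'): step: R->1, L=4; C->plug->G->R->B->L->B->refl->C->L'->A->R'->H->plug->H
Char 7 ('A'): step: R->2, L=4; A->plug->A->R->B->L->B->refl->C->L'->A->R'->F->plug->F
Char 8 ('D'): step: R->3, L=4; D->plug->D->R->E->L->F->refl->A->L'->H->R'->E->plug->E
Char 9 ('G'): step: R->4, L=4; G->plug->C->R->D->L->D->refl->E->L'->G->R'->D->plug->D

Answer: CDGFFHFED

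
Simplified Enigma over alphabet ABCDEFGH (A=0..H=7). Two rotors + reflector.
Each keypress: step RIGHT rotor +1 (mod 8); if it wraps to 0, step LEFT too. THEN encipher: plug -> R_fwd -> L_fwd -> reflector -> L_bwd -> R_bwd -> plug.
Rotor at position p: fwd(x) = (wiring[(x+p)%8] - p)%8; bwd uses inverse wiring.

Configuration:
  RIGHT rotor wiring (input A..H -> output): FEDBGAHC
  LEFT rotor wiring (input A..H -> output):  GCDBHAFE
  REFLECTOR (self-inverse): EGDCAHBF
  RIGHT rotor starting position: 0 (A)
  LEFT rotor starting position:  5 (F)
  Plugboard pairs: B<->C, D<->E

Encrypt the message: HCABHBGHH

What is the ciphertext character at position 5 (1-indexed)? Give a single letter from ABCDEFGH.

Char 1 ('H'): step: R->1, L=5; H->plug->H->R->E->L->F->refl->H->L'->C->R'->B->plug->C
Char 2 ('C'): step: R->2, L=5; C->plug->B->R->H->L->C->refl->D->L'->A->R'->F->plug->F
Char 3 ('A'): step: R->3, L=5; A->plug->A->R->G->L->E->refl->A->L'->B->R'->G->plug->G
Char 4 ('B'): step: R->4, L=5; B->plug->C->R->D->L->B->refl->G->L'->F->R'->H->plug->H
Char 5 ('H'): step: R->5, L=5; H->plug->H->R->B->L->A->refl->E->L'->G->R'->F->plug->F

F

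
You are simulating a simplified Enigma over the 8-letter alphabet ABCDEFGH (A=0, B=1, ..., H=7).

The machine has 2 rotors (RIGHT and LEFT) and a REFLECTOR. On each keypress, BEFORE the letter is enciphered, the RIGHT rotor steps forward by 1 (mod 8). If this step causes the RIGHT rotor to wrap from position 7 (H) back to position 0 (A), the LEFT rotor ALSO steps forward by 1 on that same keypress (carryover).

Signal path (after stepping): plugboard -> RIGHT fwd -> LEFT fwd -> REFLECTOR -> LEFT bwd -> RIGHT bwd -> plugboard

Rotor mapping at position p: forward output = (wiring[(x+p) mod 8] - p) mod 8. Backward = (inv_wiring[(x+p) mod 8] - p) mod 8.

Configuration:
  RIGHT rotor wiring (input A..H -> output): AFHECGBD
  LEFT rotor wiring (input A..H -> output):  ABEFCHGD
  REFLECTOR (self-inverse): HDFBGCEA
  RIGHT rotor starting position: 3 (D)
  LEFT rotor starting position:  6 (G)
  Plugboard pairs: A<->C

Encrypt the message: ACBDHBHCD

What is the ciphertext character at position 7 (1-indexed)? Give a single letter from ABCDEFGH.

Char 1 ('A'): step: R->4, L=6; A->plug->C->R->F->L->H->refl->A->L'->A->R'->H->plug->H
Char 2 ('C'): step: R->5, L=6; C->plug->A->R->B->L->F->refl->C->L'->C->R'->F->plug->F
Char 3 ('B'): step: R->6, L=6; B->plug->B->R->F->L->H->refl->A->L'->A->R'->H->plug->H
Char 4 ('D'): step: R->7, L=6; D->plug->D->R->A->L->A->refl->H->L'->F->R'->E->plug->E
Char 5 ('H'): step: R->0, L->7 (L advanced); H->plug->H->R->D->L->F->refl->C->L'->C->R'->E->plug->E
Char 6 ('B'): step: R->1, L=7; B->plug->B->R->G->L->A->refl->H->L'->H->R'->H->plug->H
Char 7 ('H'): step: R->2, L=7; H->plug->H->R->D->L->F->refl->C->L'->C->R'->B->plug->B

B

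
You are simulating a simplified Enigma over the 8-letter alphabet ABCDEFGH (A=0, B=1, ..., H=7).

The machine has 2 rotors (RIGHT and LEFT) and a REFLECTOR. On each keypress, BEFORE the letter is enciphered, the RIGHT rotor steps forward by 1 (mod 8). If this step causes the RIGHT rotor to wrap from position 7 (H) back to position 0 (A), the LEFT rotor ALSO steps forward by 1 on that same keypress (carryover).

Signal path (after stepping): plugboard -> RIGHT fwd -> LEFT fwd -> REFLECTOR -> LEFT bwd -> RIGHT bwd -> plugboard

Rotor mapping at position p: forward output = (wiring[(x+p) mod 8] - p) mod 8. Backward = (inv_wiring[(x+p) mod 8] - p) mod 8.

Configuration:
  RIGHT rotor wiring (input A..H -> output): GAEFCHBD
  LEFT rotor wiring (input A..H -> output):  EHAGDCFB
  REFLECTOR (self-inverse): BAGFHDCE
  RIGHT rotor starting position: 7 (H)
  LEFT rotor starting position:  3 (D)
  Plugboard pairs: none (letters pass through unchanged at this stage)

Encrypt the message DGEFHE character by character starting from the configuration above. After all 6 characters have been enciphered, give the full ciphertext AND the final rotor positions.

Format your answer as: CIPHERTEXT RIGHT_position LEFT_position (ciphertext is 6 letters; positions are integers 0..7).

Answer: HCFGDH 5 4

Derivation:
Char 1 ('D'): step: R->0, L->4 (L advanced); D->plug->D->R->F->L->D->refl->F->L'->D->R'->H->plug->H
Char 2 ('G'): step: R->1, L=4; G->plug->G->R->C->L->B->refl->A->L'->E->R'->C->plug->C
Char 3 ('E'): step: R->2, L=4; E->plug->E->R->H->L->C->refl->G->L'->B->R'->F->plug->F
Char 4 ('F'): step: R->3, L=4; F->plug->F->R->D->L->F->refl->D->L'->F->R'->G->plug->G
Char 5 ('H'): step: R->4, L=4; H->plug->H->R->B->L->G->refl->C->L'->H->R'->D->plug->D
Char 6 ('E'): step: R->5, L=4; E->plug->E->R->D->L->F->refl->D->L'->F->R'->H->plug->H
Final: ciphertext=HCFGDH, RIGHT=5, LEFT=4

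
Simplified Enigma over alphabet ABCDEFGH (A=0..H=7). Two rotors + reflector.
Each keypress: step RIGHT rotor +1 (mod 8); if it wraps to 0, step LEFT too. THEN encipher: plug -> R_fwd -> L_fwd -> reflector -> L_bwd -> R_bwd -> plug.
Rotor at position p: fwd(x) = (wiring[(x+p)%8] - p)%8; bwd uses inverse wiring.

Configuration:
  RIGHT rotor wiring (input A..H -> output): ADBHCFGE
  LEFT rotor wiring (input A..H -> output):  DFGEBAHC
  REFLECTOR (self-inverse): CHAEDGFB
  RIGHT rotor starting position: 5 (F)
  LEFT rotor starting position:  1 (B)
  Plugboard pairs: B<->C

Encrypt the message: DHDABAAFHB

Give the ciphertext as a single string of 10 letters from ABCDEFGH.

Answer: FFABADBDAF

Derivation:
Char 1 ('D'): step: R->6, L=1; D->plug->D->R->F->L->G->refl->F->L'->B->R'->F->plug->F
Char 2 ('H'): step: R->7, L=1; H->plug->H->R->H->L->C->refl->A->L'->D->R'->F->plug->F
Char 3 ('D'): step: R->0, L->2 (L advanced); D->plug->D->R->H->L->D->refl->E->L'->A->R'->A->plug->A
Char 4 ('A'): step: R->1, L=2; A->plug->A->R->C->L->H->refl->B->L'->G->R'->C->plug->B
Char 5 ('B'): step: R->2, L=2; B->plug->C->R->A->L->E->refl->D->L'->H->R'->A->plug->A
Char 6 ('A'): step: R->3, L=2; A->plug->A->R->E->L->F->refl->G->L'->D->R'->D->plug->D
Char 7 ('A'): step: R->4, L=2; A->plug->A->R->G->L->B->refl->H->L'->C->R'->C->plug->B
Char 8 ('F'): step: R->5, L=2; F->plug->F->R->E->L->F->refl->G->L'->D->R'->D->plug->D
Char 9 ('H'): step: R->6, L=2; H->plug->H->R->H->L->D->refl->E->L'->A->R'->A->plug->A
Char 10 ('B'): step: R->7, L=2; B->plug->C->R->E->L->F->refl->G->L'->D->R'->F->plug->F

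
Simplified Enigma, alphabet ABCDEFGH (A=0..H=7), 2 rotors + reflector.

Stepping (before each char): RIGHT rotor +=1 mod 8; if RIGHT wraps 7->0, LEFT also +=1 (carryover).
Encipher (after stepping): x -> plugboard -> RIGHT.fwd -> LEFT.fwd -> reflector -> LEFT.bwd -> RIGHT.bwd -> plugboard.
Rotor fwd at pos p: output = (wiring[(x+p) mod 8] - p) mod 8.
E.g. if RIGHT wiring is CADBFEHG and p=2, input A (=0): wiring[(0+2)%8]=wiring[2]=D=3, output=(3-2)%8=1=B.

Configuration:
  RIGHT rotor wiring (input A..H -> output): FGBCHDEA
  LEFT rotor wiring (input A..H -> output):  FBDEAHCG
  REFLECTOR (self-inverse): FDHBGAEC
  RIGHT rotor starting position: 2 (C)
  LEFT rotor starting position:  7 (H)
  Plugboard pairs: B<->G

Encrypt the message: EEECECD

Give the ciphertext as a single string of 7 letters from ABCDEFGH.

Answer: AACHADA

Derivation:
Char 1 ('E'): step: R->3, L=7; E->plug->E->R->F->L->B->refl->D->L'->H->R'->A->plug->A
Char 2 ('E'): step: R->4, L=7; E->plug->E->R->B->L->G->refl->E->L'->D->R'->A->plug->A
Char 3 ('E'): step: R->5, L=7; E->plug->E->R->B->L->G->refl->E->L'->D->R'->C->plug->C
Char 4 ('C'): step: R->6, L=7; C->plug->C->R->H->L->D->refl->B->L'->F->R'->H->plug->H
Char 5 ('E'): step: R->7, L=7; E->plug->E->R->D->L->E->refl->G->L'->B->R'->A->plug->A
Char 6 ('C'): step: R->0, L->0 (L advanced); C->plug->C->R->B->L->B->refl->D->L'->C->R'->D->plug->D
Char 7 ('D'): step: R->1, L=0; D->plug->D->R->G->L->C->refl->H->L'->F->R'->A->plug->A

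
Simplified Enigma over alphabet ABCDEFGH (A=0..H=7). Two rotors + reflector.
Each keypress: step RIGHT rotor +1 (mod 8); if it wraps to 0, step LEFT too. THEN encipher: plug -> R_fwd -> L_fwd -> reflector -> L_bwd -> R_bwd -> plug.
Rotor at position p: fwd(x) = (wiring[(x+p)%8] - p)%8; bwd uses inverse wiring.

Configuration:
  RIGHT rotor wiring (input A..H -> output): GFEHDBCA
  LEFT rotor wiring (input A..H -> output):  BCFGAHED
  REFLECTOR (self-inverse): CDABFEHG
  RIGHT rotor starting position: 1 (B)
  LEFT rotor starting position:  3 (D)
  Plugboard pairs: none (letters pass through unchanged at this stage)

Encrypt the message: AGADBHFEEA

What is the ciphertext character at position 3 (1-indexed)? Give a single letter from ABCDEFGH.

Char 1 ('A'): step: R->2, L=3; A->plug->A->R->C->L->E->refl->F->L'->B->R'->C->plug->C
Char 2 ('G'): step: R->3, L=3; G->plug->G->R->C->L->E->refl->F->L'->B->R'->H->plug->H
Char 3 ('A'): step: R->4, L=3; A->plug->A->R->H->L->C->refl->A->L'->E->R'->D->plug->D

D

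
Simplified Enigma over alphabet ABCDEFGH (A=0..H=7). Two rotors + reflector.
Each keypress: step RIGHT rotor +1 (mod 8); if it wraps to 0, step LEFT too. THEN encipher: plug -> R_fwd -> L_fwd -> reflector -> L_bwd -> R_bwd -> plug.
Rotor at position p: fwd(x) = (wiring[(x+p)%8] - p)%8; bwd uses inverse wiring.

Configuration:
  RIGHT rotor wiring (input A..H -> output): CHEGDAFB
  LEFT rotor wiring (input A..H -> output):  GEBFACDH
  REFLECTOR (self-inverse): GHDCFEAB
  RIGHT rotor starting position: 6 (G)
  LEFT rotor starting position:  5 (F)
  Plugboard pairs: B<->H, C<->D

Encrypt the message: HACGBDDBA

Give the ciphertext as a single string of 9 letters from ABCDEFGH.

Char 1 ('H'): step: R->7, L=5; H->plug->B->R->D->L->B->refl->H->L'->E->R'->F->plug->F
Char 2 ('A'): step: R->0, L->6 (L advanced); A->plug->A->R->C->L->A->refl->G->L'->D->R'->E->plug->E
Char 3 ('C'): step: R->1, L=6; C->plug->D->R->C->L->A->refl->G->L'->D->R'->B->plug->H
Char 4 ('G'): step: R->2, L=6; G->plug->G->R->A->L->F->refl->E->L'->H->R'->F->plug->F
Char 5 ('B'): step: R->3, L=6; B->plug->H->R->B->L->B->refl->H->L'->F->R'->C->plug->D
Char 6 ('D'): step: R->4, L=6; D->plug->C->R->B->L->B->refl->H->L'->F->R'->D->plug->C
Char 7 ('D'): step: R->5, L=6; D->plug->C->R->E->L->D->refl->C->L'->G->R'->H->plug->B
Char 8 ('B'): step: R->6, L=6; B->plug->H->R->C->L->A->refl->G->L'->D->R'->B->plug->H
Char 9 ('A'): step: R->7, L=6; A->plug->A->R->C->L->A->refl->G->L'->D->R'->B->plug->H

Answer: FEHFDCBHH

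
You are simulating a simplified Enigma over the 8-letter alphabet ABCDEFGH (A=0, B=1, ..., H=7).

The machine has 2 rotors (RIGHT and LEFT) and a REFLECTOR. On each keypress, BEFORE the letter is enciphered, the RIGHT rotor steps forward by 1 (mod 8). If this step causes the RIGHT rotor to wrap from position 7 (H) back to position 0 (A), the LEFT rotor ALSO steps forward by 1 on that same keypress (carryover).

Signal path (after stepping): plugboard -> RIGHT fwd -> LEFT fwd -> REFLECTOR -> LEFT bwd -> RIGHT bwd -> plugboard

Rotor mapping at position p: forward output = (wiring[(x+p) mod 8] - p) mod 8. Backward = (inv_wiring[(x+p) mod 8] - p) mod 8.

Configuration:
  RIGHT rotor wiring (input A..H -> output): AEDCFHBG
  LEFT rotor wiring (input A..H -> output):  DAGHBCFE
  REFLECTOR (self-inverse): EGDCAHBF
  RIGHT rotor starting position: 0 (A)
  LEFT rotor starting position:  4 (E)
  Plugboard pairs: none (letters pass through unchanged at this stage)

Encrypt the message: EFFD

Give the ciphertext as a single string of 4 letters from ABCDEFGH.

Char 1 ('E'): step: R->1, L=4; E->plug->E->R->G->L->C->refl->D->L'->H->R'->H->plug->H
Char 2 ('F'): step: R->2, L=4; F->plug->F->R->E->L->H->refl->F->L'->A->R'->B->plug->B
Char 3 ('F'): step: R->3, L=4; F->plug->F->R->F->L->E->refl->A->L'->D->R'->E->plug->E
Char 4 ('D'): step: R->4, L=4; D->plug->D->R->C->L->B->refl->G->L'->B->R'->A->plug->A

Answer: HBEA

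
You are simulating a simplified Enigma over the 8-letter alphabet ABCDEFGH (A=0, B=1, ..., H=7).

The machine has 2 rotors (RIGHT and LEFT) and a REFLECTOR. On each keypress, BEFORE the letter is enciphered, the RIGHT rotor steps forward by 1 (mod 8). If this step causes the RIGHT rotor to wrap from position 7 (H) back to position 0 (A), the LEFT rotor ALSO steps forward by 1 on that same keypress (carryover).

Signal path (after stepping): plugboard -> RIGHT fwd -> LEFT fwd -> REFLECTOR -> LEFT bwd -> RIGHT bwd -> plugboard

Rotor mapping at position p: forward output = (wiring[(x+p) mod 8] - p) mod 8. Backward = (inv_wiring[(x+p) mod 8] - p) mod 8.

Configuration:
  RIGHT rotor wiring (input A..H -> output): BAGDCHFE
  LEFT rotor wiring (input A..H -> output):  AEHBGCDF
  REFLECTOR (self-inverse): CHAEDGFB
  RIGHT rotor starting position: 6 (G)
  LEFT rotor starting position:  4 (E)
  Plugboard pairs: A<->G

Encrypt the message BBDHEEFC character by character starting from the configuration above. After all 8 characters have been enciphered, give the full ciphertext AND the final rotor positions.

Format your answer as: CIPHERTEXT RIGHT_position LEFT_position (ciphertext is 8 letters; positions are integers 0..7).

Answer: FGHEGABB 6 5

Derivation:
Char 1 ('B'): step: R->7, L=4; B->plug->B->R->C->L->H->refl->B->L'->D->R'->F->plug->F
Char 2 ('B'): step: R->0, L->5 (L advanced); B->plug->B->R->A->L->F->refl->G->L'->B->R'->A->plug->G
Char 3 ('D'): step: R->1, L=5; D->plug->D->R->B->L->G->refl->F->L'->A->R'->H->plug->H
Char 4 ('H'): step: R->2, L=5; H->plug->H->R->G->L->E->refl->D->L'->D->R'->E->plug->E
Char 5 ('E'): step: R->3, L=5; E->plug->E->R->B->L->G->refl->F->L'->A->R'->A->plug->G
Char 6 ('E'): step: R->4, L=5; E->plug->E->R->F->L->C->refl->A->L'->C->R'->G->plug->A
Char 7 ('F'): step: R->5, L=5; F->plug->F->R->B->L->G->refl->F->L'->A->R'->B->plug->B
Char 8 ('C'): step: R->6, L=5; C->plug->C->R->D->L->D->refl->E->L'->G->R'->B->plug->B
Final: ciphertext=FGHEGABB, RIGHT=6, LEFT=5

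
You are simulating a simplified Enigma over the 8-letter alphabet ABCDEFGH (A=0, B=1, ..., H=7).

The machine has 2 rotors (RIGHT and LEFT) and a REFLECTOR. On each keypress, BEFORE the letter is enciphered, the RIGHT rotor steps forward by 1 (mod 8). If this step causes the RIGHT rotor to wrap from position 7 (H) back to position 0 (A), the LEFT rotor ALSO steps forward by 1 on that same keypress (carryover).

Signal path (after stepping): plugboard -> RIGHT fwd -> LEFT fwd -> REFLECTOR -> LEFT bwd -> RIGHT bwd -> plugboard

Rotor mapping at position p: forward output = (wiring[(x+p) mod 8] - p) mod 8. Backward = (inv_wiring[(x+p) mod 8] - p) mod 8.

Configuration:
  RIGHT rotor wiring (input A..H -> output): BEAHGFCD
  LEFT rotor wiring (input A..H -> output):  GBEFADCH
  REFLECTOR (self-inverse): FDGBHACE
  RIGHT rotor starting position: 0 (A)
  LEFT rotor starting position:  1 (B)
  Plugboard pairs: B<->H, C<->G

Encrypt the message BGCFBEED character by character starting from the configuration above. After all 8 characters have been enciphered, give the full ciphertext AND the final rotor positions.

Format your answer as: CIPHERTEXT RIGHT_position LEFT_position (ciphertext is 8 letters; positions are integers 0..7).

Answer: HABDHGFE 0 2

Derivation:
Char 1 ('B'): step: R->1, L=1; B->plug->H->R->A->L->A->refl->F->L'->H->R'->B->plug->H
Char 2 ('G'): step: R->2, L=1; G->plug->C->R->E->L->C->refl->G->L'->G->R'->A->plug->A
Char 3 ('C'): step: R->3, L=1; C->plug->G->R->B->L->D->refl->B->L'->F->R'->H->plug->B
Char 4 ('F'): step: R->4, L=1; F->plug->F->R->A->L->A->refl->F->L'->H->R'->D->plug->D
Char 5 ('B'): step: R->5, L=1; B->plug->H->R->B->L->D->refl->B->L'->F->R'->B->plug->H
Char 6 ('E'): step: R->6, L=1; E->plug->E->R->C->L->E->refl->H->L'->D->R'->C->plug->G
Char 7 ('E'): step: R->7, L=1; E->plug->E->R->A->L->A->refl->F->L'->H->R'->F->plug->F
Char 8 ('D'): step: R->0, L->2 (L advanced); D->plug->D->R->H->L->H->refl->E->L'->G->R'->E->plug->E
Final: ciphertext=HABDHGFE, RIGHT=0, LEFT=2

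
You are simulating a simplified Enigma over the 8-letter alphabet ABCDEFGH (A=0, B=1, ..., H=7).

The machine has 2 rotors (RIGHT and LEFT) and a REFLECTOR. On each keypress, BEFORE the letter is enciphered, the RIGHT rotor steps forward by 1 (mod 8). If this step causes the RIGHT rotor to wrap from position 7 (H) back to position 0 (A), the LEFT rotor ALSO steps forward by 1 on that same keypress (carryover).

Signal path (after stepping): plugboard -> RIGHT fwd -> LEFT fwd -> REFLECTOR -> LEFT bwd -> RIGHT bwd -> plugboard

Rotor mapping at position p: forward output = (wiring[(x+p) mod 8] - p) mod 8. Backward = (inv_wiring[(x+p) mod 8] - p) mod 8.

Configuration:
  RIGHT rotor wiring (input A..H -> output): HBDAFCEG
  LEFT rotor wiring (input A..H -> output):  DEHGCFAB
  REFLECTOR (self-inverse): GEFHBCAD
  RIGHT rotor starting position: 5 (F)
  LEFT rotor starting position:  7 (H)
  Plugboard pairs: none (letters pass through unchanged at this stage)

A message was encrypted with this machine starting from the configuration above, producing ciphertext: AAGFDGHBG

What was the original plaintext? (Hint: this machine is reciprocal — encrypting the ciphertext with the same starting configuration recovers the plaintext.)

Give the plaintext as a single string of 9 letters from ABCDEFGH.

Answer: DEEHEEFCC

Derivation:
Char 1 ('A'): step: R->6, L=7; A->plug->A->R->G->L->G->refl->A->L'->D->R'->D->plug->D
Char 2 ('A'): step: R->7, L=7; A->plug->A->R->H->L->B->refl->E->L'->B->R'->E->plug->E
Char 3 ('G'): step: R->0, L->0 (L advanced); G->plug->G->R->E->L->C->refl->F->L'->F->R'->E->plug->E
Char 4 ('F'): step: R->1, L=0; F->plug->F->R->D->L->G->refl->A->L'->G->R'->H->plug->H
Char 5 ('D'): step: R->2, L=0; D->plug->D->R->A->L->D->refl->H->L'->C->R'->E->plug->E
Char 6 ('G'): step: R->3, L=0; G->plug->G->R->G->L->A->refl->G->L'->D->R'->E->plug->E
Char 7 ('H'): step: R->4, L=0; H->plug->H->R->E->L->C->refl->F->L'->F->R'->F->plug->F
Char 8 ('B'): step: R->5, L=0; B->plug->B->R->H->L->B->refl->E->L'->B->R'->C->plug->C
Char 9 ('G'): step: R->6, L=0; G->plug->G->R->H->L->B->refl->E->L'->B->R'->C->plug->C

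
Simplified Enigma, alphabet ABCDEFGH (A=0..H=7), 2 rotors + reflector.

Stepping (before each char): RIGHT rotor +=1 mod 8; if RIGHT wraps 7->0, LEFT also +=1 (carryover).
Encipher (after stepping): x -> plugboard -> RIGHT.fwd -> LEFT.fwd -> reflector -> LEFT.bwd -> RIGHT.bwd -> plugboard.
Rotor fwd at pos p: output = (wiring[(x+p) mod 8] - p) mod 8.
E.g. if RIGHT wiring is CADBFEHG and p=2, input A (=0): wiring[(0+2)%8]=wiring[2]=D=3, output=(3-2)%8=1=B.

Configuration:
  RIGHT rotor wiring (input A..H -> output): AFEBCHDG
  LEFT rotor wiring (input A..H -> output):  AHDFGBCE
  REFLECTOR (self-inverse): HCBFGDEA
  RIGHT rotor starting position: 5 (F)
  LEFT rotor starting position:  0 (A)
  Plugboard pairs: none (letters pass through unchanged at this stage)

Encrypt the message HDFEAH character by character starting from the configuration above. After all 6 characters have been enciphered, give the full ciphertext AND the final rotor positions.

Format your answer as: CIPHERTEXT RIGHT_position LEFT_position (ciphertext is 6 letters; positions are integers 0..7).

Char 1 ('H'): step: R->6, L=0; H->plug->H->R->B->L->H->refl->A->L'->A->R'->B->plug->B
Char 2 ('D'): step: R->7, L=0; D->plug->D->R->F->L->B->refl->C->L'->G->R'->C->plug->C
Char 3 ('F'): step: R->0, L->1 (L advanced); F->plug->F->R->H->L->H->refl->A->L'->E->R'->C->plug->C
Char 4 ('E'): step: R->1, L=1; E->plug->E->R->G->L->D->refl->F->L'->D->R'->B->plug->B
Char 5 ('A'): step: R->2, L=1; A->plug->A->R->C->L->E->refl->G->L'->A->R'->C->plug->C
Char 6 ('H'): step: R->3, L=1; H->plug->H->R->B->L->C->refl->B->L'->F->R'->F->plug->F
Final: ciphertext=BCCBCF, RIGHT=3, LEFT=1

Answer: BCCBCF 3 1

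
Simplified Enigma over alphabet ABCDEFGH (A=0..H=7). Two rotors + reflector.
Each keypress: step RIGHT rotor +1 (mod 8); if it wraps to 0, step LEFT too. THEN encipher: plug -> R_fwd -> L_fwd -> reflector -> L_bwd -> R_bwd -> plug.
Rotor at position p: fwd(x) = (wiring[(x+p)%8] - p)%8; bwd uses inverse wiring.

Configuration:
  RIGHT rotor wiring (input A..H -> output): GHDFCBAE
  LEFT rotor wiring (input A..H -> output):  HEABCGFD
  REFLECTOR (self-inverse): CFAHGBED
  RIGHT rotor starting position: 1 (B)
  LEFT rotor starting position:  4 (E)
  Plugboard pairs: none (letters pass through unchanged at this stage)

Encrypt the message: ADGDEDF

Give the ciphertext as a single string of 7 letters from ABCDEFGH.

Answer: HEEHDFC

Derivation:
Char 1 ('A'): step: R->2, L=4; A->plug->A->R->B->L->C->refl->A->L'->F->R'->H->plug->H
Char 2 ('D'): step: R->3, L=4; D->plug->D->R->F->L->A->refl->C->L'->B->R'->E->plug->E
Char 3 ('G'): step: R->4, L=4; G->plug->G->R->H->L->F->refl->B->L'->C->R'->E->plug->E
Char 4 ('D'): step: R->5, L=4; D->plug->D->R->B->L->C->refl->A->L'->F->R'->H->plug->H
Char 5 ('E'): step: R->6, L=4; E->plug->E->R->F->L->A->refl->C->L'->B->R'->D->plug->D
Char 6 ('D'): step: R->7, L=4; D->plug->D->R->E->L->D->refl->H->L'->D->R'->F->plug->F
Char 7 ('F'): step: R->0, L->5 (L advanced); F->plug->F->R->B->L->A->refl->C->L'->D->R'->C->plug->C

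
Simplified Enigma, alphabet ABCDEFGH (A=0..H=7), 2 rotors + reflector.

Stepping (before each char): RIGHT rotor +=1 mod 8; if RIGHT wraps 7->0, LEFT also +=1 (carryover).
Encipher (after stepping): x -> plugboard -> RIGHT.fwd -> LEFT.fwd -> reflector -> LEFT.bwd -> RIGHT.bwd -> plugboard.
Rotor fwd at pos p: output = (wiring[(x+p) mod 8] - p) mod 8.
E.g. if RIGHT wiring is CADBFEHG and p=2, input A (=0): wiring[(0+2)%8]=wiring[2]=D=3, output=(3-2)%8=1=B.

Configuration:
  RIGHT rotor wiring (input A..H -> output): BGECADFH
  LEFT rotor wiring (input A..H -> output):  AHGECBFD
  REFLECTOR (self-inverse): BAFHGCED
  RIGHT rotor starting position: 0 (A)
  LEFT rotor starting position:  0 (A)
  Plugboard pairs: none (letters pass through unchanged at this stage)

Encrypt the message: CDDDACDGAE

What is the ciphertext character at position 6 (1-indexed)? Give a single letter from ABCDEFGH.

Char 1 ('C'): step: R->1, L=0; C->plug->C->R->B->L->H->refl->D->L'->H->R'->D->plug->D
Char 2 ('D'): step: R->2, L=0; D->plug->D->R->B->L->H->refl->D->L'->H->R'->G->plug->G
Char 3 ('D'): step: R->3, L=0; D->plug->D->R->C->L->G->refl->E->L'->D->R'->G->plug->G
Char 4 ('D'): step: R->4, L=0; D->plug->D->R->D->L->E->refl->G->L'->C->R'->F->plug->F
Char 5 ('A'): step: R->5, L=0; A->plug->A->R->G->L->F->refl->C->L'->E->R'->D->plug->D
Char 6 ('C'): step: R->6, L=0; C->plug->C->R->D->L->E->refl->G->L'->C->R'->G->plug->G

G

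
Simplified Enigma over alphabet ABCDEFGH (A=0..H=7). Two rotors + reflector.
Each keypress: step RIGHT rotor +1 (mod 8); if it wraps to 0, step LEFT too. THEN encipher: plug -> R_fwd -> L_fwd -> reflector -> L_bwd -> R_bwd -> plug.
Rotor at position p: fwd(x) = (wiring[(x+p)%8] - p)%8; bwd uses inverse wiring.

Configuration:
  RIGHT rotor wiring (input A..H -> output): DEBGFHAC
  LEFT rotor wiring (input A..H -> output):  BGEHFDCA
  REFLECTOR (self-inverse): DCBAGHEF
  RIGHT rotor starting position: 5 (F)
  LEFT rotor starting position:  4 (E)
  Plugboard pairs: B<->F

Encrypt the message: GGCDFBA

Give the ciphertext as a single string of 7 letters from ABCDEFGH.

Char 1 ('G'): step: R->6, L=4; G->plug->G->R->H->L->D->refl->A->L'->G->R'->D->plug->D
Char 2 ('G'): step: R->7, L=4; G->plug->G->R->A->L->B->refl->C->L'->F->R'->C->plug->C
Char 3 ('C'): step: R->0, L->5 (L advanced); C->plug->C->R->B->L->F->refl->H->L'->F->R'->E->plug->E
Char 4 ('D'): step: R->1, L=5; D->plug->D->R->E->L->B->refl->C->L'->G->R'->E->plug->E
Char 5 ('F'): step: R->2, L=5; F->plug->B->R->E->L->B->refl->C->L'->G->R'->E->plug->E
Char 6 ('B'): step: R->3, L=5; B->plug->F->R->A->L->G->refl->E->L'->D->R'->A->plug->A
Char 7 ('A'): step: R->4, L=5; A->plug->A->R->B->L->F->refl->H->L'->F->R'->G->plug->G

Answer: DCEEEAG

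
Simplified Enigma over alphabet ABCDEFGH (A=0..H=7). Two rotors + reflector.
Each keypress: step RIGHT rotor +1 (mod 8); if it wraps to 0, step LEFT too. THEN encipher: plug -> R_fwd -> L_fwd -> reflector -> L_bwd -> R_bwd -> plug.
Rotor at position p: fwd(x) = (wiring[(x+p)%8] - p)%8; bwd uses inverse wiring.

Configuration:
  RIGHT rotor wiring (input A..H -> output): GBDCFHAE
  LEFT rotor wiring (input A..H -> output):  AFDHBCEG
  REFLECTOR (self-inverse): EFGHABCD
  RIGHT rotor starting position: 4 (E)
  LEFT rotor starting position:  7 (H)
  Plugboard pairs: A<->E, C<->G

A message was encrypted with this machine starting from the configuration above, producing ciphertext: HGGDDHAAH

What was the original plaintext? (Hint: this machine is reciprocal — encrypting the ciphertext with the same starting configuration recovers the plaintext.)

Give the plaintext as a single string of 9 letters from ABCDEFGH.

Char 1 ('H'): step: R->5, L=7; H->plug->H->R->A->L->H->refl->D->L'->G->R'->F->plug->F
Char 2 ('G'): step: R->6, L=7; G->plug->C->R->A->L->H->refl->D->L'->G->R'->B->plug->B
Char 3 ('G'): step: R->7, L=7; G->plug->C->R->C->L->G->refl->C->L'->F->R'->A->plug->E
Char 4 ('D'): step: R->0, L->0 (L advanced); D->plug->D->R->C->L->D->refl->H->L'->D->R'->C->plug->G
Char 5 ('D'): step: R->1, L=0; D->plug->D->R->E->L->B->refl->F->L'->B->R'->C->plug->G
Char 6 ('H'): step: R->2, L=0; H->plug->H->R->H->L->G->refl->C->L'->F->R'->D->plug->D
Char 7 ('A'): step: R->3, L=0; A->plug->E->R->B->L->F->refl->B->L'->E->R'->C->plug->G
Char 8 ('A'): step: R->4, L=0; A->plug->E->R->C->L->D->refl->H->L'->D->R'->B->plug->B
Char 9 ('H'): step: R->5, L=0; H->plug->H->R->A->L->A->refl->E->L'->G->R'->F->plug->F

Answer: FBEGGDGBF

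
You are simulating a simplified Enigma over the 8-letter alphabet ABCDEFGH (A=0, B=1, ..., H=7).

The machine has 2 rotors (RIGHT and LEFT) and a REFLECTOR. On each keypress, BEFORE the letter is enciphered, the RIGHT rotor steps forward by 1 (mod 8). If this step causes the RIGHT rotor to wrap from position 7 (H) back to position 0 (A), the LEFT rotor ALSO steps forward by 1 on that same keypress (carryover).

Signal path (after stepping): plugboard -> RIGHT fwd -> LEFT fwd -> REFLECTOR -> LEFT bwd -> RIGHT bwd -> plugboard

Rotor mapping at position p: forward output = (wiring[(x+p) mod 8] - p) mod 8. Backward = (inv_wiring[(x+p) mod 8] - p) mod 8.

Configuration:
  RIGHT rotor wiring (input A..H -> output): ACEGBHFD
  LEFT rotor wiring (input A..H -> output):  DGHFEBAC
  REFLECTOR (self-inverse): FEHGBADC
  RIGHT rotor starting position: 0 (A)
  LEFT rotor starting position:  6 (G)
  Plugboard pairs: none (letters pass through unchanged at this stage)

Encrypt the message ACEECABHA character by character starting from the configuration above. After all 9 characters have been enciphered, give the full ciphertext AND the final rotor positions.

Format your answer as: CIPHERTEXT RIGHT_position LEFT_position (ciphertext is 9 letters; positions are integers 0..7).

Answer: FGFCFEAGH 1 7

Derivation:
Char 1 ('A'): step: R->1, L=6; A->plug->A->R->B->L->E->refl->B->L'->E->R'->F->plug->F
Char 2 ('C'): step: R->2, L=6; C->plug->C->R->H->L->D->refl->G->L'->G->R'->G->plug->G
Char 3 ('E'): step: R->3, L=6; E->plug->E->R->A->L->C->refl->H->L'->F->R'->F->plug->F
Char 4 ('E'): step: R->4, L=6; E->plug->E->R->E->L->B->refl->E->L'->B->R'->C->plug->C
Char 5 ('C'): step: R->5, L=6; C->plug->C->R->G->L->G->refl->D->L'->H->R'->F->plug->F
Char 6 ('A'): step: R->6, L=6; A->plug->A->R->H->L->D->refl->G->L'->G->R'->E->plug->E
Char 7 ('B'): step: R->7, L=6; B->plug->B->R->B->L->E->refl->B->L'->E->R'->A->plug->A
Char 8 ('H'): step: R->0, L->7 (L advanced); H->plug->H->R->D->L->A->refl->F->L'->F->R'->G->plug->G
Char 9 ('A'): step: R->1, L=7; A->plug->A->R->B->L->E->refl->B->L'->H->R'->H->plug->H
Final: ciphertext=FGFCFEAGH, RIGHT=1, LEFT=7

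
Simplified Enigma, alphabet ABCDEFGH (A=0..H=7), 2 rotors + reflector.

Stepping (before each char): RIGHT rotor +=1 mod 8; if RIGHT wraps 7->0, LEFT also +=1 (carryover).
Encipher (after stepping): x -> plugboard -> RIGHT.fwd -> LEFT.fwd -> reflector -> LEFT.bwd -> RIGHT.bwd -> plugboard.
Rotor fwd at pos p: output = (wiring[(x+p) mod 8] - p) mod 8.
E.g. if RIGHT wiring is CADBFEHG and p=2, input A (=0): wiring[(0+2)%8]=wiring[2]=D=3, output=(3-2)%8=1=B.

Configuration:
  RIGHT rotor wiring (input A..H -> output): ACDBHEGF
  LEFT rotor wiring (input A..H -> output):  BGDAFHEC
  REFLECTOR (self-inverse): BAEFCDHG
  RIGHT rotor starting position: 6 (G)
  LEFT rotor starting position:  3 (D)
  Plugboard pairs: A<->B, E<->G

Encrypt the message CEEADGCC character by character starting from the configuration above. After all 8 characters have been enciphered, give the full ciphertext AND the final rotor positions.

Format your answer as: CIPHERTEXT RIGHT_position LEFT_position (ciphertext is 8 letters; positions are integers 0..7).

Char 1 ('C'): step: R->7, L=3; C->plug->C->R->D->L->B->refl->A->L'->H->R'->H->plug->H
Char 2 ('E'): step: R->0, L->4 (L advanced); E->plug->G->R->G->L->H->refl->G->L'->D->R'->C->plug->C
Char 3 ('E'): step: R->1, L=4; E->plug->G->R->E->L->F->refl->D->L'->B->R'->A->plug->B
Char 4 ('A'): step: R->2, L=4; A->plug->B->R->H->L->E->refl->C->L'->F->R'->C->plug->C
Char 5 ('D'): step: R->3, L=4; D->plug->D->R->D->L->G->refl->H->L'->G->R'->A->plug->B
Char 6 ('G'): step: R->4, L=4; G->plug->E->R->E->L->F->refl->D->L'->B->R'->D->plug->D
Char 7 ('C'): step: R->5, L=4; C->plug->C->R->A->L->B->refl->A->L'->C->R'->H->plug->H
Char 8 ('C'): step: R->6, L=4; C->plug->C->R->C->L->A->refl->B->L'->A->R'->A->plug->B
Final: ciphertext=HCBCBDHB, RIGHT=6, LEFT=4

Answer: HCBCBDHB 6 4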